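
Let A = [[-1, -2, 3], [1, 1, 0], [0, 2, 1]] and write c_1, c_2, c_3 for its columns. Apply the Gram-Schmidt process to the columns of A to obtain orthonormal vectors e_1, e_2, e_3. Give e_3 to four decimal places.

c_1 = (-1, 1, 0); ‖c_1‖ = 1.4142, so e_1 = (-0.7071, 0.7071, 0.0000).
e_1·c_2 = (-0.7071)·(-2) + 0.7071·1 + 0.0000·2 = 2.1213.
u_2 = c_2 − 2.1213·e_1 = (-0.5000, -0.5000, 2.0000).
‖u_2‖ = 2.1213, so e_2 = (-0.2357, -0.2357, 0.9428).
e_1·c_3 = (-0.7071)·3 + 0.7071·0 + 0.0000·1 = -2.1213; e_2·c_3 = (-0.2357)·3 + (-0.2357)·0 + 0.9428·1 = 0.2357.
u_3 = c_3 + 2.1213·e_1 − 0.2357·e_2 = (1.5556, 1.5556, 0.7778).
‖u_3‖ = 2.3333, so e_3 = (0.6667, 0.6667, 0.3333).

e_3 = (0.6667, 0.6667, 0.3333)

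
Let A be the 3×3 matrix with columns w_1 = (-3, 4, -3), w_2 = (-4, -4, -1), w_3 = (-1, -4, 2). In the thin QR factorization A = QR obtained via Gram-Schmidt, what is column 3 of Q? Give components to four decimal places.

q_3 = (-0.4779, 0.2688, 0.8363)

w_1 = (-3, 4, -3); ‖w_1‖ = 5.8310, so q_1 = (-0.5145, 0.6860, -0.5145).
q_1·w_2 = (-0.5145)·(-4) + 0.6860·(-4) + (-0.5145)·(-1) = -0.1715.
u_2 = w_2 + 0.1715·q_1 = (-4.0882, -3.8824, -1.0882).
‖u_2‖ = 5.7420, so q_2 = (-0.7120, -0.6761, -0.1895).
q_1·w_3 = (-0.5145)·(-1) + 0.6860·(-4) + (-0.5145)·2 = -3.2585; q_2·w_3 = (-0.7120)·(-1) + (-0.6761)·(-4) + (-0.1895)·2 = 3.0375.
u_3 = w_3 + 3.2585·q_1 − 3.0375·q_2 = (-0.5138, 0.2890, 0.8992).
‖u_3‖ = 1.0752, so q_3 = (-0.4779, 0.2688, 0.8363).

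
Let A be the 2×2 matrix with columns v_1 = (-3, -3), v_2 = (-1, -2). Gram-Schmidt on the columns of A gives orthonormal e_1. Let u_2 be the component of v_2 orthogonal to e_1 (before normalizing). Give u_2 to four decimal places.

e_1 = v_1/‖v_1‖ = (-3, -3)/4.2426 = (-0.7071, -0.7071).
r_{12} = e_1·v_2 = 2.1213.
u_2 = v_2 − 2.1213·e_1 = (0.5000, -0.5000).

u_2 = (0.5000, -0.5000)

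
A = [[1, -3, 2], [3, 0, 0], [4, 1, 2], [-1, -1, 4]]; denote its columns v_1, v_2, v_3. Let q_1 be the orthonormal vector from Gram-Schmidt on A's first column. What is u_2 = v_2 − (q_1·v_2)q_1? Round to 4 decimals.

v_1 = (1, 3, 4, -1); ‖v_1‖ = 5.1962, so q_1 = (0.1925, 0.5774, 0.7698, -0.1925).
q_1·v_2 = 0.1925·(-3) + 0.5774·0 + 0.7698·1 + (-0.1925)·(-1) = 0.3849.
u_2 = v_2 − 0.3849·q_1 = (-3.0741, -0.2222, 0.7037, -0.9259).

u_2 = (-3.0741, -0.2222, 0.7037, -0.9259)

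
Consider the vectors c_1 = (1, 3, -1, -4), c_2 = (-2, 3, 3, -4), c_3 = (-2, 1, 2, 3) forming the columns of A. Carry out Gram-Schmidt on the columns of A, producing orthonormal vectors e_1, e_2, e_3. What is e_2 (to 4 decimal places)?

c_1 = (1, 3, -1, -4); ‖c_1‖ = 5.1962, so e_1 = (0.1925, 0.5774, -0.1925, -0.7698).
e_1·c_2 = 0.1925·(-2) + 0.5774·3 + (-0.1925)·3 + (-0.7698)·(-4) = 3.8490.
u_2 = c_2 − 3.8490·e_1 = (-2.7407, 0.7778, 3.7407, -1.0370).
‖u_2‖ = 4.8151, so e_2 = (-0.5692, 0.1615, 0.7769, -0.2154).

e_2 = (-0.5692, 0.1615, 0.7769, -0.2154)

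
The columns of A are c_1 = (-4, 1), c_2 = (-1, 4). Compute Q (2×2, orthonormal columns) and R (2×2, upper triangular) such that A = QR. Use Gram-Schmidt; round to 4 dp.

Q = [[-0.9701, 0.2425], [0.2425, 0.9701]], R = [[4.1231, 1.9403], [0.0000, 3.6380]]

e_1 = c_1/‖c_1‖ = (-4, 1)/4.1231 = (-0.9701, 0.2425).
r_{12} = e_1·c_2 = 1.9403.
u_2 = c_2 − 1.9403·e_1 = (0.8824, 3.5294).
‖u_2‖ = 3.6380, so e_2 = (0.2425, 0.9701).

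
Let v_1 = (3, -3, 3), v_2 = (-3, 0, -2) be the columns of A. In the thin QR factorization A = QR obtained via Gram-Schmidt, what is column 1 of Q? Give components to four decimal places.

v_1 = (3, -3, 3); ‖v_1‖ = 5.1962, so e_1 = (0.5774, -0.5774, 0.5774).

e_1 = (0.5774, -0.5774, 0.5774)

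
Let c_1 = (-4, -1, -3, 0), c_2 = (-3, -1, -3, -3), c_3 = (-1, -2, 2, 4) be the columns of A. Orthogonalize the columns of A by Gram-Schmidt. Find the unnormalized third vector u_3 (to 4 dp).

e_1 = c_1/‖c_1‖ = (-4, -1, -3, 0)/5.0990 = (-0.7845, -0.1961, -0.5883, 0.0000).
r_{12} = e_1·c_2 = 4.3146.
u_2 = c_2 − 4.3146·e_1 = (0.3846, -0.1538, -0.4615, -3.0000).
‖u_2‖ = 3.0634, so e_2 = (0.1256, -0.0502, -0.1507, -0.9793).
r_{13} = e_1·c_3 = 0.0000; r_{23} = e_2·c_3 = -4.2436.
u_3 = c_3 + 0.0000·e_1 + 4.2436·e_2 = (-0.4672, -2.2131, 1.3607, -0.1557).

u_3 = (-0.4672, -2.2131, 1.3607, -0.1557)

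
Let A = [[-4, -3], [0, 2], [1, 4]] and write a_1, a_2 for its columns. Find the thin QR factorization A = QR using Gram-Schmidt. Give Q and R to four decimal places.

a_1 = (-4, 0, 1); ‖a_1‖ = 4.1231, so q_1 = (-0.9701, 0.0000, 0.2425).
q_1·a_2 = (-0.9701)·(-3) + 0.0000·2 + 0.2425·4 = 3.8806.
u_2 = a_2 − 3.8806·q_1 = (0.7647, 2.0000, 3.0588).
‖u_2‖ = 3.7338, so q_2 = (0.2048, 0.5356, 0.8192).

Q = [[-0.9701, 0.2048], [0.0000, 0.5356], [0.2425, 0.8192]], R = [[4.1231, 3.8806], [0.0000, 3.7338]]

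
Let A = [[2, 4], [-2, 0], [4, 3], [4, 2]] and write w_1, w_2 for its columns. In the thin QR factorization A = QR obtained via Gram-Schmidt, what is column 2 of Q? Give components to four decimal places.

e_2 = (0.8480, 0.4566, 0.0652, -0.2609)

w_1 = (2, -2, 4, 4); ‖w_1‖ = 6.3246, so e_1 = (0.3162, -0.3162, 0.6325, 0.6325).
e_1·w_2 = 0.3162·4 + (-0.3162)·0 + 0.6325·3 + 0.6325·2 = 4.4272.
u_2 = w_2 − 4.4272·e_1 = (2.6000, 1.4000, 0.2000, -0.8000).
‖u_2‖ = 3.0659, so e_2 = (0.8480, 0.4566, 0.0652, -0.2609).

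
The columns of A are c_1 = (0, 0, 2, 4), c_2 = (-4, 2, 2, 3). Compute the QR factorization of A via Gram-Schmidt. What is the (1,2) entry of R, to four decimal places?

c_1 = (0, 0, 2, 4); ‖c_1‖ = 4.4721, so q_1 = (0.0000, 0.0000, 0.4472, 0.8944).
r_{12} = q_1·c_2 = 3.5777.

r_{12} = 3.5777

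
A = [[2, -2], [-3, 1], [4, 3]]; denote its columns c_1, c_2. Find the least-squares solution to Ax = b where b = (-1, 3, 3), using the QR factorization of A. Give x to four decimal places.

x = (-0.1470, 1.0525)

c_1 = (2, -3, 4); ‖c_1‖ = 5.3852, so e_1 = (0.3714, -0.5571, 0.7428).
e_1·c_2 = 0.3714·(-2) + (-0.5571)·1 + 0.7428·3 = 0.9285.
u_2 = c_2 − 0.9285·e_1 = (-2.3448, 1.5172, 2.3103).
‖u_2‖ = 3.6246, so e_2 = (-0.6469, 0.4186, 0.6374).
Qᵀb = (0.1857, 3.8149).
Back-substitute: x_2 = 3.8149/3.6246 = 1.0525.
x_1 = (0.1857 − 0.9285·1.0525)/5.3852 = -0.1470.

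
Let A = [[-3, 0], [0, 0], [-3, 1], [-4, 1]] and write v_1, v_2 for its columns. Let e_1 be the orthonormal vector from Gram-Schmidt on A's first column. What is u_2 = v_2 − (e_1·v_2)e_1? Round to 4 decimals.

u_2 = (-0.6176, 0.0000, 0.3824, 0.1765)

v_1 = (-3, 0, -3, -4); ‖v_1‖ = 5.8310, so e_1 = (-0.5145, 0.0000, -0.5145, -0.6860).
e_1·v_2 = (-0.5145)·0 + 0.0000·0 + (-0.5145)·1 + (-0.6860)·1 = -1.2005.
u_2 = v_2 + 1.2005·e_1 = (-0.6176, 0.0000, 0.3824, 0.1765).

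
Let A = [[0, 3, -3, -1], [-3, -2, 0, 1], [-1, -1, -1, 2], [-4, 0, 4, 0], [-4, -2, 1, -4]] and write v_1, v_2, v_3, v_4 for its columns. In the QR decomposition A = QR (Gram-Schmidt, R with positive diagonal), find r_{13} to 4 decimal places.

v_1 = (0, -3, -1, -4, -4); ‖v_1‖ = 6.4807, so e_1 = (0.0000, -0.4629, -0.1543, -0.6172, -0.6172).
r_{13} = e_1·v_3 = -2.9318.

r_{13} = -2.9318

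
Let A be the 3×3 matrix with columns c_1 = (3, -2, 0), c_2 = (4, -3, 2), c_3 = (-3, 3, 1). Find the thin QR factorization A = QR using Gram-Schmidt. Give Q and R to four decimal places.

Q = [[0.8321, -0.0762, 0.5494], [-0.5547, -0.1143, 0.8242], [0.0000, 0.9905, 0.1374]], R = [[3.6056, 4.9923, -4.1603], [0.0000, 2.0191, 0.8762], [0.0000, 0.0000, 0.9615]]

c_1 = (3, -2, 0); ‖c_1‖ = 3.6056, so e_1 = (0.8321, -0.5547, 0.0000).
e_1·c_2 = 0.8321·4 + (-0.5547)·(-3) + 0.0000·2 = 4.9923.
u_2 = c_2 − 4.9923·e_1 = (-0.1538, -0.2308, 2.0000).
‖u_2‖ = 2.0191, so e_2 = (-0.0762, -0.1143, 0.9905).
e_1·c_3 = 0.8321·(-3) + (-0.5547)·3 + 0.0000·1 = -4.1603; e_2·c_3 = (-0.0762)·(-3) + (-0.1143)·3 + 0.9905·1 = 0.8762.
u_3 = c_3 + 4.1603·e_1 − 0.8762·e_2 = (0.5283, 0.7925, 0.1321).
‖u_3‖ = 0.9615, so e_3 = (0.5494, 0.8242, 0.1374).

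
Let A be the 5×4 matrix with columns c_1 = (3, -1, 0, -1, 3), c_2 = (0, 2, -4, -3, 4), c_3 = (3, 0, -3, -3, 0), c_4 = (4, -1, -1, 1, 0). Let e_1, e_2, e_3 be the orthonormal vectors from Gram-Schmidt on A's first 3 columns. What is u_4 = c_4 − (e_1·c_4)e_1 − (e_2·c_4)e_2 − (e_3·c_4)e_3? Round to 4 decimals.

u_4 = (0.7199, 0.4275, -1.1376, 1.8575, 0.0418)

c_1 = (3, -1, 0, -1, 3); ‖c_1‖ = 4.4721, so e_1 = (0.6708, -0.2236, 0.0000, -0.2236, 0.6708).
e_1·c_2 = 0.6708·0 + (-0.2236)·2 + 0.0000·(-4) + (-0.2236)·(-3) + 0.6708·4 = 2.9069.
u_2 = c_2 − 2.9069·e_1 = (-1.9500, 2.6500, -4.0000, -2.3500, 2.0500).
‖u_2‖ = 6.0457, so e_2 = (-0.3225, 0.4383, -0.6616, -0.3887, 0.3391).
e_1·c_3 = 0.6708·3 + (-0.2236)·0 + 0.0000·(-3) + (-0.2236)·(-3) + 0.6708·0 = 2.6833; e_2·c_3 = (-0.3225)·3 + 0.4383·0 + (-0.6616)·(-3) + (-0.3887)·(-3) + 0.3391·0 = 2.1834.
u_3 = c_3 − 2.6833·e_1 − 2.1834·e_2 = (1.9042, -0.3570, -1.5554, -1.5513, -2.5404).
‖u_3‖ = 3.8772, so e_3 = (0.4911, -0.0921, -0.4012, -0.4001, -0.6552).
e_1·c_4 = 0.6708·4 + (-0.2236)·(-1) + 0.0000·(-1) + (-0.2236)·1 + 0.6708·0 = 2.6833; e_2·c_4 = (-0.3225)·4 + 0.4383·(-1) + (-0.6616)·(-1) + (-0.3887)·1 + 0.3391·0 = -1.4556; e_3·c_4 = 0.4911·4 + (-0.0921)·(-1) + (-0.4012)·(-1) + (-0.4001)·1 + (-0.6552)·0 = 2.0577.
u_4 = c_4 − 2.6833·e_1 + 1.4556·e_2 − 2.0577·e_3 = (0.7199, 0.4275, -1.1376, 1.8575, 0.0418).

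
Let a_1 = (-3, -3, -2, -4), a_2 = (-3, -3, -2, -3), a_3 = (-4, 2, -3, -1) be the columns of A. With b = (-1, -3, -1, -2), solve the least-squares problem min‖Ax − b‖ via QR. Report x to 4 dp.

x = (-0.0972, 0.8947, -0.2955)

e_1 = a_1/‖a_1‖ = (-3, -3, -2, -4)/6.1644 = (-0.4867, -0.4867, -0.3244, -0.6489).
r_{12} = e_1·a_2 = 5.5155.
u_2 = a_2 − 5.5155·e_1 = (-0.3158, -0.3158, -0.2105, 0.5789).
‖u_2‖ = 0.7609, so e_2 = (-0.4150, -0.4150, -0.2767, 0.7609).
r_{13} = e_1·a_3 = 2.5955; r_{23} = e_2·a_3 = 0.8992.
u_3 = a_3 − 2.5955·e_1 − 0.8992·e_2 = (-2.3636, 3.6364, -1.9091, 0.0000).
‖u_3‖ = 4.7386, so e_3 = (-0.4988, 0.7674, -0.4029, 0.0000).
Qᵀb = (3.5689, 0.4150, -1.4005).
Back-substitute: x_3 = -1.4005/4.7386 = -0.2955.
x_2 = (0.4150 − 0.8992·(-0.2955))/0.7609 = 0.8947.
x_1 = (3.5689 − 5.5155·0.8947 − 2.5955·(-0.2955))/6.1644 = -0.0972.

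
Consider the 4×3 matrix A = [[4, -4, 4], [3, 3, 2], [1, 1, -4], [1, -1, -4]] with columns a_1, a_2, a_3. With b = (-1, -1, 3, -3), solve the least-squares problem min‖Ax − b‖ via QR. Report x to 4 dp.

q_1 = a_1/‖a_1‖ = (4, 3, 1, 1)/5.1962 = (0.7698, 0.5774, 0.1925, 0.1925).
r_{12} = q_1·a_2 = -1.3472.
u_2 = a_2 + 1.3472·q_1 = (-2.9630, 3.7778, 1.2593, -0.7407).
‖u_2‖ = 5.0185, so q_2 = (-0.5904, 0.7528, 0.2509, -0.1476).
r_{13} = q_1·a_3 = 2.6943; r_{23} = q_2·a_3 = -1.2694.
u_3 = a_3 − 2.6943·q_1 + 1.2694·q_2 = (1.1765, 1.4000, -4.2000, -4.7059).
‖u_3‖ = 6.5673, so q_3 = (0.1791, 0.2132, -0.6395, -0.7166).
Qᵀb = (-1.3472, 1.0332, -0.1612).
Back-substitute: x_3 = -0.1612/6.5673 = -0.0245.
x_2 = (1.0332 + 1.2694·(-0.0245))/5.0185 = 0.1997.
x_1 = (-1.3472 + 1.3472·0.1997 − 2.6943·(-0.0245))/5.1962 = -0.1948.

x = (-0.1948, 0.1997, -0.0245)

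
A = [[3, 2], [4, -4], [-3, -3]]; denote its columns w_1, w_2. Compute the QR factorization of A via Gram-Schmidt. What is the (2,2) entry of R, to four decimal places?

q_1 = w_1/‖w_1‖ = (3, 4, -3)/5.8310 = (0.5145, 0.6860, -0.5145).
r_{12} = q_1·w_2 = -0.1715.
u_2 = w_2 + 0.1715·q_1 = (2.0882, -3.8824, -3.0882).
r_{22} = ‖u_2‖ = 5.3824.

r_{22} = 5.3824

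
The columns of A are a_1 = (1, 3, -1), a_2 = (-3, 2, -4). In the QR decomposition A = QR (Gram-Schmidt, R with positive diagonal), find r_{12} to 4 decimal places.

r_{12} = 2.1106

q_1 = a_1/‖a_1‖ = (1, 3, -1)/3.3166 = (0.3015, 0.9045, -0.3015).
r_{12} = q_1·a_2 = 2.1106.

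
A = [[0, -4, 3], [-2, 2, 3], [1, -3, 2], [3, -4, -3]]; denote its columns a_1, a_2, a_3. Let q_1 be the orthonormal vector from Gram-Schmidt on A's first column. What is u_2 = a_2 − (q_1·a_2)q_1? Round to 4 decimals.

u_2 = (-4.0000, -0.7143, -1.6429, 0.0714)

q_1 = a_1/‖a_1‖ = (0, -2, 1, 3)/3.7417 = (0.0000, -0.5345, 0.2673, 0.8018).
r_{12} = q_1·a_2 = -5.0780.
u_2 = a_2 + 5.0780·q_1 = (-4.0000, -0.7143, -1.6429, 0.0714).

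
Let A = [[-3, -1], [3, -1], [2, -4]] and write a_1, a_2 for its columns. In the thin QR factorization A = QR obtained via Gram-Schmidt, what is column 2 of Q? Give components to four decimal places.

a_1 = (-3, 3, 2); ‖a_1‖ = 4.6904, so e_1 = (-0.6396, 0.6396, 0.4264).
e_1·a_2 = (-0.6396)·(-1) + 0.6396·(-1) + 0.4264·(-4) = -1.7056.
u_2 = a_2 + 1.7056·e_1 = (-2.0909, 0.0909, -3.2727).
‖u_2‖ = 3.8847, so e_2 = (-0.5382, 0.0234, -0.8425).

e_2 = (-0.5382, 0.0234, -0.8425)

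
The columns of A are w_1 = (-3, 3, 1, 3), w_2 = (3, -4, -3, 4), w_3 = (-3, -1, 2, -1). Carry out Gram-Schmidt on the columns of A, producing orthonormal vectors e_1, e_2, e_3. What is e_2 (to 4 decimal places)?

e_1 = w_1/‖w_1‖ = (-3, 3, 1, 3)/5.2915 = (-0.5669, 0.5669, 0.1890, 0.5669).
r_{12} = e_1·w_2 = -2.2678.
u_2 = w_2 + 2.2678·e_1 = (1.7143, -2.7143, -2.5714, 5.2857).
‖u_2‖ = 6.6975, so e_2 = (0.2560, -0.4053, -0.3839, 0.7892).

e_2 = (0.2560, -0.4053, -0.3839, 0.7892)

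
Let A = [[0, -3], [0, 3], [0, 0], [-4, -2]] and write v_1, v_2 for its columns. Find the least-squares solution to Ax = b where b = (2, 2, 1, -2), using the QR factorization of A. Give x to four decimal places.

v_1 = (0, 0, 0, -4); ‖v_1‖ = 4.0000, so q_1 = (0.0000, 0.0000, 0.0000, -1.0000).
q_1·v_2 = 0.0000·(-3) + 0.0000·3 + 0.0000·0 + (-1.0000)·(-2) = 2.0000.
u_2 = v_2 − 2.0000·q_1 = (-3.0000, 3.0000, 0.0000, 0.0000).
‖u_2‖ = 4.2426, so q_2 = (-0.7071, 0.7071, 0.0000, 0.0000).
Qᵀb = (2.0000, 0.0000).
Back-substitute: x_2 = 0.0000/4.2426 = 0.0000.
x_1 = (2.0000 − 2.0000·0.0000)/4.0000 = 0.5000.

x = (0.5000, 0.0000)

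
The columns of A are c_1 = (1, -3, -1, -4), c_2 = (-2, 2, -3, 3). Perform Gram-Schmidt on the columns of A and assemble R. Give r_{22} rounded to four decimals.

r_{22} = 3.9110

c_1 = (1, -3, -1, -4); ‖c_1‖ = 5.1962, so e_1 = (0.1925, -0.5774, -0.1925, -0.7698).
e_1·c_2 = 0.1925·(-2) + (-0.5774)·2 + (-0.1925)·(-3) + (-0.7698)·3 = -3.2717.
u_2 = c_2 + 3.2717·e_1 = (-1.3704, 0.1111, -3.6296, 0.4815).
r_{22} = ‖u_2‖ = 3.9110.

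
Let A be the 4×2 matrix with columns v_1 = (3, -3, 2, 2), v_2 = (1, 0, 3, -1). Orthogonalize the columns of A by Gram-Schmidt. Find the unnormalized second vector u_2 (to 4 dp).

u_2 = (0.1923, 0.8077, 2.4615, -1.5385)

v_1 = (3, -3, 2, 2); ‖v_1‖ = 5.0990, so q_1 = (0.5883, -0.5883, 0.3922, 0.3922).
q_1·v_2 = 0.5883·1 + (-0.5883)·0 + 0.3922·3 + 0.3922·(-1) = 1.3728.
u_2 = v_2 − 1.3728·q_1 = (0.1923, 0.8077, 2.4615, -1.5385).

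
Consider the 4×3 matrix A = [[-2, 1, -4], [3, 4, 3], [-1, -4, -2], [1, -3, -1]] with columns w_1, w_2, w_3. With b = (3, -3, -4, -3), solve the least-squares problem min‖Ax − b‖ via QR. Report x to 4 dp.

w_1 = (-2, 3, -1, 1); ‖w_1‖ = 3.8730, so q_1 = (-0.5164, 0.7746, -0.2582, 0.2582).
q_1·w_2 = (-0.5164)·1 + 0.7746·4 + (-0.2582)·(-4) + 0.2582·(-3) = 2.8402.
u_2 = w_2 − 2.8402·q_1 = (2.4667, 1.8000, -3.2667, -3.7333).
‖u_2‖ = 5.8252, so q_2 = (0.4234, 0.3090, -0.5608, -0.6409).
q_1·w_3 = (-0.5164)·(-4) + 0.7746·3 + (-0.2582)·(-2) + 0.2582·(-1) = 4.6476; q_2·w_3 = 0.4234·(-4) + 0.3090·3 + (-0.5608)·(-2) + (-0.6409)·(-1) = 0.9957.
u_3 = w_3 − 4.6476·q_1 − 0.9957·q_2 = (-2.0216, -0.9077, -0.2417, -1.5619).
‖u_3‖ = 2.7219, so q_3 = (-0.7427, -0.3335, -0.0888, -0.5738).
Qᵀb = (-3.6148, 4.5091, 0.8488).
Back-substitute: x_3 = 0.8488/2.7219 = 0.3119.
x_2 = (4.5091 − 0.9957·0.3119)/5.8252 = 0.7208.
x_1 = (-3.6148 − 2.8402·0.7208 − 4.6476·0.3119)/3.8730 = -1.8361.

x = (-1.8361, 0.7208, 0.3119)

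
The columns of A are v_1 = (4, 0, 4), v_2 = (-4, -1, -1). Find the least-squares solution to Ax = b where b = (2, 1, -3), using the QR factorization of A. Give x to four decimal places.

x = (-1.0909, -1.5455)

e_1 = v_1/‖v_1‖ = (4, 0, 4)/5.6569 = (0.7071, 0.0000, 0.7071).
r_{12} = e_1·v_2 = -3.5355.
u_2 = v_2 + 3.5355·e_1 = (-1.5000, -1.0000, 1.5000).
‖u_2‖ = 2.3452, so e_2 = (-0.6396, -0.4264, 0.6396).
Qᵀb = (-0.7071, -3.6244).
Back-substitute: x_2 = -3.6244/2.3452 = -1.5455.
x_1 = (-0.7071 + 3.5355·(-1.5455))/5.6569 = -1.0909.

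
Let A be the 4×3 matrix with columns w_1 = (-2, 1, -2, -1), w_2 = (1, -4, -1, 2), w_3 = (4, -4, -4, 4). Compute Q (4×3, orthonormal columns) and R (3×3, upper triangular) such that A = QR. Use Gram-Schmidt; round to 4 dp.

w_1 = (-2, 1, -2, -1); ‖w_1‖ = 3.1623, so q_1 = (-0.6325, 0.3162, -0.6325, -0.3162).
q_1·w_2 = (-0.6325)·1 + 0.3162·(-4) + (-0.6325)·(-1) + (-0.3162)·2 = -1.8974.
u_2 = w_2 + 1.8974·q_1 = (-0.2000, -3.4000, -2.2000, 1.4000).
‖u_2‖ = 4.2895, so q_2 = (-0.0466, -0.7926, -0.5129, 0.3264).
q_1·w_3 = (-0.6325)·4 + 0.3162·(-4) + (-0.6325)·(-4) + (-0.3162)·4 = -2.5298; q_2·w_3 = (-0.0466)·4 + (-0.7926)·(-4) + (-0.5129)·(-4) + 0.3264·4 = 6.3410.
u_3 = w_3 + 2.5298·q_1 − 6.3410·q_2 = (2.6957, 1.8261, -2.3478, 1.1304).
‖u_3‖ = 4.1703, so q_3 = (0.6464, 0.4379, -0.5630, 0.2711).

Q = [[-0.6325, -0.0466, 0.6464], [0.3162, -0.7926, 0.4379], [-0.6325, -0.5129, -0.5630], [-0.3162, 0.3264, 0.2711]], R = [[3.1623, -1.8974, -2.5298], [0.0000, 4.2895, 6.3410], [0.0000, 0.0000, 4.1703]]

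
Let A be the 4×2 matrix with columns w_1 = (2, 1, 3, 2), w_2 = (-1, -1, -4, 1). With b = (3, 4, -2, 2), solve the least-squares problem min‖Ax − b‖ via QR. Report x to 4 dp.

q_1 = w_1/‖w_1‖ = (2, 1, 3, 2)/4.2426 = (0.4714, 0.2357, 0.7071, 0.4714).
r_{12} = q_1·w_2 = -3.0641.
u_2 = w_2 + 3.0641·q_1 = (0.4444, -0.2778, -1.8333, 2.4444).
‖u_2‖ = 3.1002, so q_2 = (0.1434, -0.0896, -0.5914, 0.7885).
Qᵀb = (1.8856, 2.8314).
Back-substitute: x_2 = 2.8314/3.1002 = 0.9133.
x_1 = (1.8856 + 3.0641·0.9133)/4.2426 = 1.1040.

x = (1.1040, 0.9133)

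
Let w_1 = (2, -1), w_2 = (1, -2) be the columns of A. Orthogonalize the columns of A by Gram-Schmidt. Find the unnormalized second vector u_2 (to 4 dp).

u_2 = (-0.6000, -1.2000)

w_1 = (2, -1); ‖w_1‖ = 2.2361, so q_1 = (0.8944, -0.4472).
q_1·w_2 = 0.8944·1 + (-0.4472)·(-2) = 1.7889.
u_2 = w_2 − 1.7889·q_1 = (-0.6000, -1.2000).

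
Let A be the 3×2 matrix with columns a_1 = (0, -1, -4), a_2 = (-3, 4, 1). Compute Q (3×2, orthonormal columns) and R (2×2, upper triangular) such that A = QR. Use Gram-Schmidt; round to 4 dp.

a_1 = (0, -1, -4); ‖a_1‖ = 4.1231, so q_1 = (0.0000, -0.2425, -0.9701).
q_1·a_2 = 0.0000·(-3) + (-0.2425)·4 + (-0.9701)·1 = -1.9403.
u_2 = a_2 + 1.9403·q_1 = (-3.0000, 3.5294, -0.8824).
‖u_2‖ = 4.7154, so q_2 = (-0.6362, 0.7485, -0.1871).

Q = [[0.0000, -0.6362], [-0.2425, 0.7485], [-0.9701, -0.1871]], R = [[4.1231, -1.9403], [0.0000, 4.7154]]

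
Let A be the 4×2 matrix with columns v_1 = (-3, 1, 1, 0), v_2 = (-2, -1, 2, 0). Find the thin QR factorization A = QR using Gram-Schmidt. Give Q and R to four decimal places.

Q = [[-0.9045, -0.0426], [0.3015, -0.7675], [0.3015, 0.6396], [0.0000, 0.0000]], R = [[3.3166, 2.1106], [0.0000, 2.1320]]

v_1 = (-3, 1, 1, 0); ‖v_1‖ = 3.3166, so e_1 = (-0.9045, 0.3015, 0.3015, 0.0000).
e_1·v_2 = (-0.9045)·(-2) + 0.3015·(-1) + 0.3015·2 + 0.0000·0 = 2.1106.
u_2 = v_2 − 2.1106·e_1 = (-0.0909, -1.6364, 1.3636, 0.0000).
‖u_2‖ = 2.1320, so e_2 = (-0.0426, -0.7675, 0.6396, 0.0000).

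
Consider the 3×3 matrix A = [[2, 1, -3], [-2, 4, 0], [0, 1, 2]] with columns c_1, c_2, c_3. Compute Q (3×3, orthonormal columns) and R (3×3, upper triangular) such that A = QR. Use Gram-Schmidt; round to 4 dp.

Q = [[0.7071, 0.6804, -0.1925], [-0.7071, 0.6804, -0.1925], [0.0000, 0.2722, 0.9623]], R = [[2.8284, -2.1213, -2.1213], [0.0000, 3.6742, -1.4969], [0.0000, 0.0000, 2.5019]]

c_1 = (2, -2, 0); ‖c_1‖ = 2.8284, so q_1 = (0.7071, -0.7071, 0.0000).
q_1·c_2 = 0.7071·1 + (-0.7071)·4 + 0.0000·1 = -2.1213.
u_2 = c_2 + 2.1213·q_1 = (2.5000, 2.5000, 1.0000).
‖u_2‖ = 3.6742, so q_2 = (0.6804, 0.6804, 0.2722).
q_1·c_3 = 0.7071·(-3) + (-0.7071)·0 + 0.0000·2 = -2.1213; q_2·c_3 = 0.6804·(-3) + 0.6804·0 + 0.2722·2 = -1.4969.
u_3 = c_3 + 2.1213·q_1 + 1.4969·q_2 = (-0.4815, -0.4815, 2.4074).
‖u_3‖ = 2.5019, so q_3 = (-0.1925, -0.1925, 0.9623).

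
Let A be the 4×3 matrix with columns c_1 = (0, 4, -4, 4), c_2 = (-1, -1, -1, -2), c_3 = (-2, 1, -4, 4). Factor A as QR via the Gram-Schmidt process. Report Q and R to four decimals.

Q = [[0.0000, -0.4201, -0.5070], [0.5774, -0.1400, -0.6287], [-0.5774, -0.7001, -0.0406], [0.5774, -0.5601, 0.5882]], R = [[6.9282, -1.1547, 5.1962], [0.0000, 2.3805, 1.2603], [0.0000, 0.0000, 2.9003]]

c_1 = (0, 4, -4, 4); ‖c_1‖ = 6.9282, so q_1 = (0.0000, 0.5774, -0.5774, 0.5774).
q_1·c_2 = 0.0000·(-1) + 0.5774·(-1) + (-0.5774)·(-1) + 0.5774·(-2) = -1.1547.
u_2 = c_2 + 1.1547·q_1 = (-1.0000, -0.3333, -1.6667, -1.3333).
‖u_2‖ = 2.3805, so q_2 = (-0.4201, -0.1400, -0.7001, -0.5601).
q_1·c_3 = 0.0000·(-2) + 0.5774·1 + (-0.5774)·(-4) + 0.5774·4 = 5.1962; q_2·c_3 = (-0.4201)·(-2) + (-0.1400)·1 + (-0.7001)·(-4) + (-0.5601)·4 = 1.2603.
u_3 = c_3 − 5.1962·q_1 − 1.2603·q_2 = (-1.4706, -1.8235, -0.1176, 1.7059).
‖u_3‖ = 2.9003, so q_3 = (-0.5070, -0.6287, -0.0406, 0.5882).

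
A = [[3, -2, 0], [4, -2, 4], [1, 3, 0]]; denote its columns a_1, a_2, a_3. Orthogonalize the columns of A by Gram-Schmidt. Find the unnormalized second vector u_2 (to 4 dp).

a_1 = (3, 4, 1); ‖a_1‖ = 5.0990, so q_1 = (0.5883, 0.7845, 0.1961).
q_1·a_2 = 0.5883·(-2) + 0.7845·(-2) + 0.1961·3 = -2.1573.
u_2 = a_2 + 2.1573·q_1 = (-0.7308, -0.3077, 3.4231).

u_2 = (-0.7308, -0.3077, 3.4231)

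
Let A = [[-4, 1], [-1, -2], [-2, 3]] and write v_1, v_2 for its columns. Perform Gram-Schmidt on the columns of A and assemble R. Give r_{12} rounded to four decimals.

r_{12} = -1.7457

v_1 = (-4, -1, -2); ‖v_1‖ = 4.5826, so e_1 = (-0.8729, -0.2182, -0.4364).
r_{12} = e_1·v_2 = -1.7457.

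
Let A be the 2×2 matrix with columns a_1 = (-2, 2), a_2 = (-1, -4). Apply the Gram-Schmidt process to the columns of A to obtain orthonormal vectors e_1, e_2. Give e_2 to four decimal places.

a_1 = (-2, 2); ‖a_1‖ = 2.8284, so e_1 = (-0.7071, 0.7071).
e_1·a_2 = (-0.7071)·(-1) + 0.7071·(-4) = -2.1213.
u_2 = a_2 + 2.1213·e_1 = (-2.5000, -2.5000).
‖u_2‖ = 3.5355, so e_2 = (-0.7071, -0.7071).

e_2 = (-0.7071, -0.7071)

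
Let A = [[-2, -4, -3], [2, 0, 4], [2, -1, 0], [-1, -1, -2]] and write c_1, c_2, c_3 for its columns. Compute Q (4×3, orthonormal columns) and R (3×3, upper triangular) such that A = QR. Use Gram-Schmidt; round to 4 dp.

Q = [[-0.5547, -0.7749, 0.2105], [0.5547, -0.2855, 0.7217], [0.5547, -0.5506, -0.6215], [-0.2774, -0.1223, -0.2205]], R = [[3.6056, 1.9415, 4.4376], [0.0000, 3.7724, 1.4274], [0.0000, 0.0000, 2.6963]]

c_1 = (-2, 2, 2, -1); ‖c_1‖ = 3.6056, so q_1 = (-0.5547, 0.5547, 0.5547, -0.2774).
q_1·c_2 = (-0.5547)·(-4) + 0.5547·0 + 0.5547·(-1) + (-0.2774)·(-1) = 1.9415.
u_2 = c_2 − 1.9415·q_1 = (-2.9231, -1.0769, -2.0769, -0.4615).
‖u_2‖ = 3.7724, so q_2 = (-0.7749, -0.2855, -0.5506, -0.1223).
q_1·c_3 = (-0.5547)·(-3) + 0.5547·4 + 0.5547·0 + (-0.2774)·(-2) = 4.4376; q_2·c_3 = (-0.7749)·(-3) + (-0.2855)·4 + (-0.5506)·0 + (-0.1223)·(-2) = 1.4274.
u_3 = c_3 − 4.4376·q_1 − 1.4274·q_2 = (0.5676, 1.9459, -1.6757, -0.5946).
‖u_3‖ = 2.6963, so q_3 = (0.2105, 0.7217, -0.6215, -0.2205).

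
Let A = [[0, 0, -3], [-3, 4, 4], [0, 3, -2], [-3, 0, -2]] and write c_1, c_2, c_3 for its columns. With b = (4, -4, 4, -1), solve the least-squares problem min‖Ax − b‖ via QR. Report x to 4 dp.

c_1 = (0, -3, 0, -3); ‖c_1‖ = 4.2426, so e_1 = (0.0000, -0.7071, 0.0000, -0.7071).
e_1·c_2 = 0.0000·0 + (-0.7071)·4 + 0.0000·3 + (-0.7071)·0 = -2.8284.
u_2 = c_2 + 2.8284·e_1 = (0.0000, 2.0000, 3.0000, -2.0000).
‖u_2‖ = 4.1231, so e_2 = (0.0000, 0.4851, 0.7276, -0.4851).
e_1·c_3 = 0.0000·(-3) + (-0.7071)·4 + 0.0000·(-2) + (-0.7071)·(-2) = -1.4142; e_2·c_3 = 0.0000·(-3) + 0.4851·4 + 0.7276·(-2) + (-0.4851)·(-2) = 1.4552.
u_3 = c_3 + 1.4142·e_1 − 1.4552·e_2 = (-3.0000, 2.2941, -3.0588, -2.2941).
‖u_3‖ = 5.3742, so e_3 = (-0.5582, 0.4269, -0.5692, -0.4269).
Qᵀb = (3.5355, 1.4552, -5.7902).
Back-substitute: x_3 = -5.7902/5.3742 = -1.0774.
x_2 = (1.4552 − 1.4552·(-1.0774))/4.1231 = 0.7332.
x_1 = (3.5355 + 2.8284·0.7332 + 1.4142·(-1.0774))/4.2426 = 0.9630.

x = (0.9630, 0.7332, -1.0774)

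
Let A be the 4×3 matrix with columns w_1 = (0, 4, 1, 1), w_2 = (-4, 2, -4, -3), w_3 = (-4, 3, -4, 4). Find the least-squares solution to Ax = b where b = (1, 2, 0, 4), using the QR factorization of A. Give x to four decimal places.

e_1 = w_1/‖w_1‖ = (0, 4, 1, 1)/4.2426 = (0.0000, 0.9428, 0.2357, 0.2357).
r_{12} = e_1·w_2 = 0.2357.
u_2 = w_2 − 0.2357·e_1 = (-4.0000, 1.7778, -4.0556, -3.0556).
‖u_2‖ = 6.7041, so e_2 = (-0.5967, 0.2652, -0.6049, -0.4558).
r_{13} = e_1·w_3 = 2.8284; r_{23} = e_2·w_3 = 3.7788.
u_3 = w_3 − 2.8284·e_1 − 3.7788·e_2 = (-1.7454, -0.6687, -2.3807, 5.0556).
‖u_3‖ = 5.8924, so e_3 = (-0.2962, -0.1135, -0.4040, 0.8580).
Qᵀb = (2.8284, -1.8894, 2.9088).
Back-substitute: x_3 = 2.9088/5.8924 = 0.4936.
x_2 = (-1.8894 − 3.7788·0.4936)/6.7041 = -0.5601.
x_1 = (2.8284 − 0.2357·(-0.5601) − 2.8284·0.4936)/4.2426 = 0.3687.

x = (0.3687, -0.5601, 0.4936)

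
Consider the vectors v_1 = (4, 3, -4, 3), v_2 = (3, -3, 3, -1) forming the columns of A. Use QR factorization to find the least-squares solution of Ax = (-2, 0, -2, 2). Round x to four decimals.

v_1 = (4, 3, -4, 3); ‖v_1‖ = 7.0711, so e_1 = (0.5657, 0.4243, -0.5657, 0.4243).
e_1·v_2 = 0.5657·3 + 0.4243·(-3) + (-0.5657)·3 + 0.4243·(-1) = -1.6971.
u_2 = v_2 + 1.6971·e_1 = (3.9600, -2.2800, 2.0400, -0.2800).
‖u_2‖ = 5.0120, so e_2 = (0.7901, -0.4549, 0.4070, -0.0559).
Qᵀb = (0.8485, -2.5060).
Back-substitute: x_2 = -2.5060/5.0120 = -0.5000.
x_1 = (0.8485 + 1.6971·(-0.5000))/7.0711 = 0.0000.

x = (0.0000, -0.5000)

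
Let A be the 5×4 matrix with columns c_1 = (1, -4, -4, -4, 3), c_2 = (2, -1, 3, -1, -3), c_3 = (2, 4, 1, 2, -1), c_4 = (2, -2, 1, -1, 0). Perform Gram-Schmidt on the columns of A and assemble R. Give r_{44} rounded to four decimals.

r_{44} = 1.3264

q_1 = c_1/‖c_1‖ = (1, -4, -4, -4, 3)/7.6158 = (0.1313, -0.5252, -0.5252, -0.5252, 0.3939).
r_{12} = q_1·c_2 = -1.4444.
u_2 = c_2 + 1.4444·q_1 = (2.1897, -1.7586, 2.2414, -1.7586, -2.4310).
‖u_2‖ = 4.6812, so q_2 = (0.4678, -0.3757, 0.4788, -0.3757, -0.5193).
r_{13} = q_1·c_3 = -3.8079; r_{23} = q_2·c_3 = -0.3204.
u_3 = c_3 + 3.8079·q_1 + 0.3204·q_2 = (2.6499, 1.8796, -0.8466, -0.1204, 0.3336).
‖u_3‖ = 3.3760, so q_3 = (0.7849, 0.5568, -0.2508, -0.0357, 0.0988).
r_{14} = q_1·c_4 = 1.3131; r_{24} = q_2·c_4 = 2.5413; r_{34} = q_3·c_4 = 0.2412.
u_4 = c_4 − 1.3131·q_1 − 2.5413·q_2 − 0.2412·q_3 = (0.4495, -0.4899, 0.5333, 0.6530, 0.7787).
r_{44} = ‖u_4‖ = 1.3264.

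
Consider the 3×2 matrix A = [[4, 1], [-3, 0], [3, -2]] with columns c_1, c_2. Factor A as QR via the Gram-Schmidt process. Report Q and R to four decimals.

c_1 = (4, -3, 3); ‖c_1‖ = 5.8310, so q_1 = (0.6860, -0.5145, 0.5145).
q_1·c_2 = 0.6860·1 + (-0.5145)·0 + 0.5145·(-2) = -0.3430.
u_2 = c_2 + 0.3430·q_1 = (1.2353, -0.1765, -1.8235).
‖u_2‖ = 2.2096, so q_2 = (0.5591, -0.0799, -0.8253).

Q = [[0.6860, 0.5591], [-0.5145, -0.0799], [0.5145, -0.8253]], R = [[5.8310, -0.3430], [0.0000, 2.2096]]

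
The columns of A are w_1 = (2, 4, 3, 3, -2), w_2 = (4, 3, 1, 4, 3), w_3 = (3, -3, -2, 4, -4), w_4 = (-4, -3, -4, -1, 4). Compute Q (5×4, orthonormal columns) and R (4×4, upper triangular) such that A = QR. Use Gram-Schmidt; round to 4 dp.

q_1 = w_1/‖w_1‖ = (2, 4, 3, 3, -2)/6.4807 = (0.3086, 0.6172, 0.4629, 0.4629, -0.3086).
r_{12} = q_1·w_2 = 4.4748.
u_2 = w_2 − 4.4748·q_1 = (2.6190, 0.2381, -1.0714, 1.9286, 4.3810).
‖u_2‖ = 5.5656, so q_2 = (0.4706, 0.0428, -0.1925, 0.3465, 0.7871).
r_{13} = q_1·w_3 = 1.2344; r_{23} = q_2·w_3 = -0.0941.
u_3 = w_3 − 1.2344·q_1 + 0.0941·q_2 = (2.6633, -3.7579, -2.5895, 3.4612, -3.5450).
‖u_3‖ = 7.2434, so q_3 = (0.3677, -0.5188, -0.3575, 0.4778, -0.4894).
r_{14} = q_1·w_4 = -6.6350; r_{24} = q_2·w_4 = 1.5615; r_{34} = q_3·w_4 = -0.9198.
u_4 = w_4 + 6.6350·q_1 − 1.5615·q_2 + 0.9198·q_3 = (-2.3490, 0.5512, -0.9568, 1.9699, 0.2731).
‖u_4‖ = 3.2699, so q_4 = (-0.7184, 0.1686, -0.2926, 0.6024, 0.0835).

Q = [[0.3086, 0.4706, 0.3677, -0.7184], [0.6172, 0.0428, -0.5188, 0.1686], [0.4629, -0.1925, -0.3575, -0.2926], [0.4629, 0.3465, 0.4778, 0.6024], [-0.3086, 0.7871, -0.4894, 0.0835]], R = [[6.4807, 4.4748, 1.2344, -6.6350], [0.0000, 5.5656, -0.0941, 1.5615], [0.0000, 0.0000, 7.2434, -0.9198], [0.0000, 0.0000, 0.0000, 3.2699]]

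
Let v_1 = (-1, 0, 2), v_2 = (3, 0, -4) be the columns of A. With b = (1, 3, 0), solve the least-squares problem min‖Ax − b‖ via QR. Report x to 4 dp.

x = (2.0000, 1.0000)

e_1 = v_1/‖v_1‖ = (-1, 0, 2)/2.2361 = (-0.4472, 0.0000, 0.8944).
r_{12} = e_1·v_2 = -4.9193.
u_2 = v_2 + 4.9193·e_1 = (0.8000, 0.0000, 0.4000).
‖u_2‖ = 0.8944, so e_2 = (0.8944, 0.0000, 0.4472).
Qᵀb = (-0.4472, 0.8944).
Back-substitute: x_2 = 0.8944/0.8944 = 1.0000.
x_1 = (-0.4472 + 4.9193·1.0000)/2.2361 = 2.0000.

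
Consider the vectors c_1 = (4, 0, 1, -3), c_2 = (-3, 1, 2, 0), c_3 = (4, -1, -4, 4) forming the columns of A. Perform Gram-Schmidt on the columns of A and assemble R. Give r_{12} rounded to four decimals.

c_1 = (4, 0, 1, -3); ‖c_1‖ = 5.0990, so e_1 = (0.7845, 0.0000, 0.1961, -0.5883).
r_{12} = e_1·c_2 = -1.9612.

r_{12} = -1.9612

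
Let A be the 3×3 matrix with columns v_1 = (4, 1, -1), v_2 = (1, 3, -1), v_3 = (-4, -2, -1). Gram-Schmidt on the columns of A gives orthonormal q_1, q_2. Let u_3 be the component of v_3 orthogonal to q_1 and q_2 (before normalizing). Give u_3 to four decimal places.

v_1 = (4, 1, -1); ‖v_1‖ = 4.2426, so q_1 = (0.9428, 0.2357, -0.2357).
q_1·v_2 = 0.9428·1 + 0.2357·3 + (-0.2357)·(-1) = 1.8856.
u_2 = v_2 − 1.8856·q_1 = (-0.7778, 2.5556, -0.5556).
‖u_2‖ = 2.7285, so q_2 = (-0.2851, 0.9366, -0.2036).
q_1·v_3 = 0.9428·(-4) + 0.2357·(-2) + (-0.2357)·(-1) = -4.0069; q_2·v_3 = (-0.2851)·(-4) + 0.9366·(-2) + (-0.2036)·(-1) = -0.5294.
u_3 = v_3 + 4.0069·q_1 + 0.5294·q_2 = (-0.3731, -0.5597, -2.0522).

u_3 = (-0.3731, -0.5597, -2.0522)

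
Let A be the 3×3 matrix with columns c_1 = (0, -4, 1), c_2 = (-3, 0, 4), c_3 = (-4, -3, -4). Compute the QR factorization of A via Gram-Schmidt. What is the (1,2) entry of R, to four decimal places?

r_{12} = 0.9701

q_1 = c_1/‖c_1‖ = (0, -4, 1)/4.1231 = (0.0000, -0.9701, 0.2425).
r_{12} = q_1·c_2 = 0.9701.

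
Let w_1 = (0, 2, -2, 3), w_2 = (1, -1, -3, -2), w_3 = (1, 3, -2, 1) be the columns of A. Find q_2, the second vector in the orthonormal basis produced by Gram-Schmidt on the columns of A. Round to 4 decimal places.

w_1 = (0, 2, -2, 3); ‖w_1‖ = 4.1231, so q_1 = (0.0000, 0.4851, -0.4851, 0.7276).
q_1·w_2 = 0.0000·1 + 0.4851·(-1) + (-0.4851)·(-3) + 0.7276·(-2) = -0.4851.
u_2 = w_2 + 0.4851·q_1 = (1.0000, -0.7647, -3.2353, -1.6471).
‖u_2‖ = 3.8425, so q_2 = (0.2602, -0.1990, -0.8420, -0.4286).

q_2 = (0.2602, -0.1990, -0.8420, -0.4286)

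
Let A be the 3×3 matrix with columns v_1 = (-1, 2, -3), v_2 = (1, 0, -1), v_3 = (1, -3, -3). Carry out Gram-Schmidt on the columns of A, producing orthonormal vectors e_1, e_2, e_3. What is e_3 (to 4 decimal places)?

e_3 = (-0.4082, -0.8165, -0.4082)

e_1 = v_1/‖v_1‖ = (-1, 2, -3)/3.7417 = (-0.2673, 0.5345, -0.8018).
r_{12} = e_1·v_2 = 0.5345.
u_2 = v_2 − 0.5345·e_1 = (1.1429, -0.2857, -0.5714).
‖u_2‖ = 1.3093, so e_2 = (0.8729, -0.2182, -0.4364).
r_{13} = e_1·v_3 = 0.5345; r_{23} = e_2·v_3 = 2.8368.
u_3 = v_3 − 0.5345·e_1 − 2.8368·e_2 = (-1.3333, -2.6667, -1.3333).
‖u_3‖ = 3.2660, so e_3 = (-0.4082, -0.8165, -0.4082).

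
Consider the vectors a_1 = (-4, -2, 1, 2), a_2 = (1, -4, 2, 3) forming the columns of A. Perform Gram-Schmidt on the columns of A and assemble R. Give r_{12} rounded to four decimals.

r_{12} = 2.4000

q_1 = a_1/‖a_1‖ = (-4, -2, 1, 2)/5.0000 = (-0.8000, -0.4000, 0.2000, 0.4000).
r_{12} = q_1·a_2 = 2.4000.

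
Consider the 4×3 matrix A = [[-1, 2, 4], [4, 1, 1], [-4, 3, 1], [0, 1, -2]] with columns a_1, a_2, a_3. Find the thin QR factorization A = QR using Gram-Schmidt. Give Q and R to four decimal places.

q_1 = a_1/‖a_1‖ = (-1, 4, -4, 0)/5.7446 = (-0.1741, 0.6963, -0.6963, 0.0000).
r_{12} = q_1·a_2 = -1.7408.
u_2 = a_2 + 1.7408·q_1 = (1.6970, 2.2121, 1.7879, 1.0000).
‖u_2‖ = 3.4597, so q_2 = (0.4905, 0.6394, 0.5168, 0.2890).
r_{13} = q_1·a_3 = -0.6963; r_{23} = q_2·a_3 = 2.5401.
u_3 = a_3 + 0.6963·q_1 − 2.5401·q_2 = (2.6329, -0.1392, -0.7975, -2.7342).
‖u_3‖ = 3.8811, so q_3 = (0.6784, -0.0359, -0.2055, -0.7045).

Q = [[-0.1741, 0.4905, 0.6784], [0.6963, 0.6394, -0.0359], [-0.6963, 0.5168, -0.2055], [0.0000, 0.2890, -0.7045]], R = [[5.7446, -1.7408, -0.6963], [0.0000, 3.4597, 2.5401], [0.0000, 0.0000, 3.8811]]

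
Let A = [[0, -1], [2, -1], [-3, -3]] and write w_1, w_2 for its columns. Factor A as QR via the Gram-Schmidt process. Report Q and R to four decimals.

Q = [[0.0000, -0.3719], [0.5547, -0.7724], [-0.8321, -0.5149]], R = [[3.6056, 1.9415], [0.0000, 2.6890]]

w_1 = (0, 2, -3); ‖w_1‖ = 3.6056, so e_1 = (0.0000, 0.5547, -0.8321).
e_1·w_2 = 0.0000·(-1) + 0.5547·(-1) + (-0.8321)·(-3) = 1.9415.
u_2 = w_2 − 1.9415·e_1 = (-1.0000, -2.0769, -1.3846).
‖u_2‖ = 2.6890, so e_2 = (-0.3719, -0.7724, -0.5149).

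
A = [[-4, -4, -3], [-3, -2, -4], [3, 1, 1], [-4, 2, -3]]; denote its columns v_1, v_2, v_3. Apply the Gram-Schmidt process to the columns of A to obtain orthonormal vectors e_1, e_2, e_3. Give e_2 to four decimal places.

e_2 = (-0.6022, -0.2235, -0.0046, 0.7664)

v_1 = (-4, -3, 3, -4); ‖v_1‖ = 7.0711, so e_1 = (-0.5657, -0.4243, 0.4243, -0.5657).
e_1·v_2 = (-0.5657)·(-4) + (-0.4243)·(-2) + 0.4243·1 + (-0.5657)·2 = 2.4042.
u_2 = v_2 − 2.4042·e_1 = (-2.6400, -0.9800, -0.0200, 3.3600).
‖u_2‖ = 4.3841, so e_2 = (-0.6022, -0.2235, -0.0046, 0.7664).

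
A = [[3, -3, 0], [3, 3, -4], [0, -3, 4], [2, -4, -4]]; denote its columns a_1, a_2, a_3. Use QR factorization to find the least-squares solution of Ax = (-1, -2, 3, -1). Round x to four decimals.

x = (-0.1973, -0.1497, 0.3929)

a_1 = (3, 3, 0, 2); ‖a_1‖ = 4.6904, so e_1 = (0.6396, 0.6396, 0.0000, 0.4264).
e_1·a_2 = 0.6396·(-3) + 0.6396·3 + 0.0000·(-3) + 0.4264·(-4) = -1.7056.
u_2 = a_2 + 1.7056·e_1 = (-1.9091, 4.0909, -3.0000, -3.2727).
‖u_2‖ = 6.3317, so e_2 = (-0.3015, 0.6461, -0.4738, -0.5169).
e_1·a_3 = 0.6396·0 + 0.6396·(-4) + 0.0000·4 + 0.4264·(-4) = -4.2640; e_2·a_3 = (-0.3015)·0 + 0.6461·(-4) + (-0.4738)·4 + (-0.5169)·(-4) = -2.4121.
u_3 = a_3 + 4.2640·e_1 + 2.4121·e_2 = (2.0000, 0.2857, 2.8571, -3.4286).
‖u_3‖ = 4.8990, so e_3 = (0.4082, 0.0583, 0.5832, -0.6999).
Qᵀb = (-2.3452, -1.8952, 1.9246).
Back-substitute: x_3 = 1.9246/4.8990 = 0.3929.
x_2 = (-1.8952 + 2.4121·0.3929)/6.3317 = -0.1497.
x_1 = (-2.3452 + 1.7056·(-0.1497) + 4.2640·0.3929)/4.6904 = -0.1973.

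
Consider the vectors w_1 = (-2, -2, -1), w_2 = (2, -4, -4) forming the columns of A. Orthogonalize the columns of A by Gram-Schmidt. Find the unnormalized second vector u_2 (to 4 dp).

w_1 = (-2, -2, -1); ‖w_1‖ = 3.0000, so q_1 = (-0.6667, -0.6667, -0.3333).
q_1·w_2 = (-0.6667)·2 + (-0.6667)·(-4) + (-0.3333)·(-4) = 2.6667.
u_2 = w_2 − 2.6667·q_1 = (3.7778, -2.2222, -3.1111).

u_2 = (3.7778, -2.2222, -3.1111)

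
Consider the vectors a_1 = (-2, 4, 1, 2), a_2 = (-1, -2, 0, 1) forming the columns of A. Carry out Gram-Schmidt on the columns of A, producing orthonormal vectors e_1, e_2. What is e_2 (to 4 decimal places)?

e_2 = (-0.5702, -0.5874, 0.0691, 0.5702)

a_1 = (-2, 4, 1, 2); ‖a_1‖ = 5.0000, so e_1 = (-0.4000, 0.8000, 0.2000, 0.4000).
e_1·a_2 = (-0.4000)·(-1) + 0.8000·(-2) + 0.2000·0 + 0.4000·1 = -0.8000.
u_2 = a_2 + 0.8000·e_1 = (-1.3200, -1.3600, 0.1600, 1.3200).
‖u_2‖ = 2.3152, so e_2 = (-0.5702, -0.5874, 0.0691, 0.5702).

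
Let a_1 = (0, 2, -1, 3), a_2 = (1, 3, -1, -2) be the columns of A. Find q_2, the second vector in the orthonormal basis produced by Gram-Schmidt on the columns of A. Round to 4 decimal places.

q_2 = (0.2588, 0.7395, -0.2403, -0.5731)

a_1 = (0, 2, -1, 3); ‖a_1‖ = 3.7417, so q_1 = (0.0000, 0.5345, -0.2673, 0.8018).
q_1·a_2 = 0.0000·1 + 0.5345·3 + (-0.2673)·(-1) + 0.8018·(-2) = 0.2673.
u_2 = a_2 − 0.2673·q_1 = (1.0000, 2.8571, -0.9286, -2.2143).
‖u_2‖ = 3.8638, so q_2 = (0.2588, 0.7395, -0.2403, -0.5731).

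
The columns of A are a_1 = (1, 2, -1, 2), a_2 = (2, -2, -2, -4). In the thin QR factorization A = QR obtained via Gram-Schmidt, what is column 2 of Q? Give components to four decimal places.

q_2 = (0.6025, -0.0861, -0.6025, -0.5164)

a_1 = (1, 2, -1, 2); ‖a_1‖ = 3.1623, so q_1 = (0.3162, 0.6325, -0.3162, 0.6325).
q_1·a_2 = 0.3162·2 + 0.6325·(-2) + (-0.3162)·(-2) + 0.6325·(-4) = -2.5298.
u_2 = a_2 + 2.5298·q_1 = (2.8000, -0.4000, -2.8000, -2.4000).
‖u_2‖ = 4.6476, so q_2 = (0.6025, -0.0861, -0.6025, -0.5164).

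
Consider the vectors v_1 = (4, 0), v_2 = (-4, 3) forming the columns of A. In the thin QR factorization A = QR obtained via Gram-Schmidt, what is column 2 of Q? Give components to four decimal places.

e_2 = (0.0000, 1.0000)

v_1 = (4, 0); ‖v_1‖ = 4.0000, so e_1 = (1.0000, 0.0000).
e_1·v_2 = 1.0000·(-4) + 0.0000·3 = -4.0000.
u_2 = v_2 + 4.0000·e_1 = (0.0000, 3.0000).
‖u_2‖ = 3.0000, so e_2 = (0.0000, 1.0000).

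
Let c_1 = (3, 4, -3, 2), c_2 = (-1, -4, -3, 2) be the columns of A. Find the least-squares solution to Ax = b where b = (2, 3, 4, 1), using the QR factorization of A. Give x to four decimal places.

x = (0.0870, -0.7826)

q_1 = c_1/‖c_1‖ = (3, 4, -3, 2)/6.1644 = (0.4867, 0.6489, -0.4867, 0.3244).
r_{12} = q_1·c_2 = -0.9733.
u_2 = c_2 + 0.9733·q_1 = (-0.5263, -3.3684, -3.4737, 2.3158).
‖u_2‖ = 5.3900, so q_2 = (-0.0976, -0.6249, -0.6445, 0.4296).
Qᵀb = (1.2978, -4.2183).
Back-substitute: x_2 = -4.2183/5.3900 = -0.7826.
x_1 = (1.2978 + 0.9733·(-0.7826))/6.1644 = 0.0870.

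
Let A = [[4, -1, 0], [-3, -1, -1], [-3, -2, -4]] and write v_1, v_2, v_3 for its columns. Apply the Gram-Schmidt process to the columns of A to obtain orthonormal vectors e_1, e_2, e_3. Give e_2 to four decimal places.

e_1 = v_1/‖v_1‖ = (4, -3, -3)/5.8310 = (0.6860, -0.5145, -0.5145).
r_{12} = e_1·v_2 = 0.8575.
u_2 = v_2 − 0.8575·e_1 = (-1.5882, -0.5588, -1.5588).
‖u_2‖ = 2.2945, so e_2 = (-0.6922, -0.2435, -0.6794).

e_2 = (-0.6922, -0.2435, -0.6794)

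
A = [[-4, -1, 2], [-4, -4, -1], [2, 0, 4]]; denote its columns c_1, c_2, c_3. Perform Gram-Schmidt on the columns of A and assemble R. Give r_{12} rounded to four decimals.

r_{12} = 3.3333

c_1 = (-4, -4, 2); ‖c_1‖ = 6.0000, so q_1 = (-0.6667, -0.6667, 0.3333).
r_{12} = q_1·c_2 = 3.3333.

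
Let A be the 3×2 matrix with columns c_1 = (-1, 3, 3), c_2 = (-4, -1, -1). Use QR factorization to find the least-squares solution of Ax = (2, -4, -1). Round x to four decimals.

x = (-0.9231, -0.2692)

c_1 = (-1, 3, 3); ‖c_1‖ = 4.3589, so e_1 = (-0.2294, 0.6882, 0.6882).
e_1·c_2 = (-0.2294)·(-4) + 0.6882·(-1) + 0.6882·(-1) = -0.4588.
u_2 = c_2 + 0.4588·e_1 = (-4.1053, -0.6842, -0.6842).
‖u_2‖ = 4.2178, so e_2 = (-0.9733, -0.1622, -0.1622).
Qᵀb = (-3.9001, -1.1355).
Back-substitute: x_2 = -1.1355/4.2178 = -0.2692.
x_1 = (-3.9001 + 0.4588·(-0.2692))/4.3589 = -0.9231.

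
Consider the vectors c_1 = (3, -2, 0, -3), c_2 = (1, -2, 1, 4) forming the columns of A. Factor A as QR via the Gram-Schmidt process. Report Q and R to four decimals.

Q = [[0.6396, 0.3682], [-0.4264, -0.5374], [0.0000, 0.2189], [-0.6396, 0.7264]], R = [[4.6904, -1.0660], [0.0000, 4.5677]]

c_1 = (3, -2, 0, -3); ‖c_1‖ = 4.6904, so e_1 = (0.6396, -0.4264, 0.0000, -0.6396).
e_1·c_2 = 0.6396·1 + (-0.4264)·(-2) + 0.0000·1 + (-0.6396)·4 = -1.0660.
u_2 = c_2 + 1.0660·e_1 = (1.6818, -2.4545, 1.0000, 3.3182).
‖u_2‖ = 4.5677, so e_2 = (0.3682, -0.5374, 0.2189, 0.7264).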